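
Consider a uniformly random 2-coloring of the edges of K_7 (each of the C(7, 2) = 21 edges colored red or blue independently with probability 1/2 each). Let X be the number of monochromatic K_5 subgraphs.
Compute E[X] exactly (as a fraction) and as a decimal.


Let X = Σ_S X_S over the C(7, 5) = 21 subsets S of size 5, where X_S = 1 if the K_5 on S is monochromatic.
For a fixed S, the K_5 on S has C(5, 2) = 10 edges. P[all 10 edges red] = (1/2)^10, and likewise for blue, so P[monochromatic] = 2·(1/2)^10 = 2^{1 − 10} = 1/512.
By linearity: E[X] = C(7, 5) · 2^{1 − 10} = 21 · 1/512 = 21/512.
Numerically: E[X] ≈ 0.041016.

E[X] = C(7,5)·2^(1−C(5,2)) = 21/512 ≈ 0.041016.


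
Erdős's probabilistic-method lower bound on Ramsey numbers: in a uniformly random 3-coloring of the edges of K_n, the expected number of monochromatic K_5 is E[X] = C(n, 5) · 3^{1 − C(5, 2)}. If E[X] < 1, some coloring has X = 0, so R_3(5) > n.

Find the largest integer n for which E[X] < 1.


We need C(n, 5) · 3^{1 − 10} < 1, i.e. C(n, 5) < 3^{10 − 1} = 19683.
Check values of n near the boundary:
  n = 18: C(18, 5) = 8568; 8568 < 19683? YES
  n = 19: C(19, 5) = 11628; 11628 < 19683? YES
  n = 20: C(20, 5) = 15504; 15504 < 19683? YES
  n = 21: C(21, 5) = 20349; 20349 < 19683? NO
  n = 22: C(22, 5) = 26334; 26334 < 19683? NO
The largest n with C(n, 5) < 19683 is n = 20 (where E[X] = 5168/6561 ≈ 0.787685). Hence R_3(5) > 20, i.e. R_3(5) ≥ 21.

Largest n = 20; hence R_3(5) > 20.


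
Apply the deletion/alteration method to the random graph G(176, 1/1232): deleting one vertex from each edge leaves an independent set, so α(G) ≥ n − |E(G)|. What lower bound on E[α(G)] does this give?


E[|E(G)|] = C(176, 2)·p = 15400 · (1/1232) = 25/2.
E[α(G)] ≥ n − E[|E(G)|] = 176 − 25/2 = 327/2.
Numerically: ≈ 163.50000.
(This is only a lower bound; the true E[α(G)] may be larger.)

E[α(G)] ≥ 327/2 ≈ 163.50000.


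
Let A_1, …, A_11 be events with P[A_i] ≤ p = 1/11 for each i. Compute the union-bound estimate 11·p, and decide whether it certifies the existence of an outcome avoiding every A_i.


Union bound: P[∪_{i=1}^{11} A_i] ≤ Σ_i P[A_i] ≤ 11·p = 11·(1/11) = 1.
Numerically: 1 ≈ 1.000000.
Is 1 < 1? NO.
Since the bound 1 is ≥ 1, the union bound is uninformative here; it does NOT by itself certify existence.

11·p = 1 ≈ 1.000000; existence NOT certified by the union bound.


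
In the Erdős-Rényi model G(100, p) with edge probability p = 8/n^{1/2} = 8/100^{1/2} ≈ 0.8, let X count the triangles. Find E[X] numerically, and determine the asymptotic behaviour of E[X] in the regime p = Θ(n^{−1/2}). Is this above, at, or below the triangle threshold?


Number of potential triangles: C(100, 3) = 161700.
Each occurs with probability p³ ≈ (0.8)³ ≈ 5.120000e-01.
By linearity: E[X] = C(100, 3)·p³ ≈ 161700 · 5.120000e-01 ≈ 82790.4000.
Since α = 1/2 < 1, p = c/n^{1/2} ≫ 1/n is above the triangle threshold p ~ 1/n. Asymptotically E[X] ~ (c³/6)·n^{3(1−α)} = (8³/6)·n^{1.5} → ∞; triangles are abundant w.h.p.

E[X] ≈ 82790.4000; in regime p = Θ(1/n^{1/2}) E[X] diverges (above the triangle threshold p ~ 1/n).


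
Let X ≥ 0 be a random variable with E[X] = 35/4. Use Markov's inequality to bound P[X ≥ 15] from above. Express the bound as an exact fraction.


μ = E[X] = 35/4, a = 15.
Markov: P[X ≥ 15] ≤ μ/a = (35/4)/15 = 7/12.
Numerically: ≈ 0.5833.
(Since a = 15 > μ = 8.7500, the bound 7/12 is < 1 and informative.)

P[X ≥ 15] ≤ 7/12 ≈ 0.5833.


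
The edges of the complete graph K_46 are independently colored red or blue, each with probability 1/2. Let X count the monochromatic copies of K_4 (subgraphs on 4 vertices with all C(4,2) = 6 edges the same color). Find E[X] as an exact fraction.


Let X = Σ_S X_S over the C(46, 4) = 163185 subsets S of size 4, where X_S = 1 if the K_4 on S is monochromatic.
For a fixed S, the K_4 on S has C(4, 2) = 6 edges. P[all 6 edges red] = (1/2)^6, and likewise for blue, so P[monochromatic] = 2·(1/2)^6 = 2^{1 − 6} = 1/32.
By linearity: E[X] = C(46, 4) · 2^{1 − 6} = 163185 · 1/32 = 163185/32.
Numerically: E[X] ≈ 5099.5312.

E[X] = C(46,4)·2^(1−C(4,2)) = 163185/32 ≈ 5099.5312.


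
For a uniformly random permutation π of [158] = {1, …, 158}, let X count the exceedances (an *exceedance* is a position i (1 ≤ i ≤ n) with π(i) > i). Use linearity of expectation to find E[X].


Write X = Σ_{i=1}^{158} X_i, where X_i = 1_{π(i) > i}.
For each fixed i, π(i) is uniform over {1, …, 158} (marginal of a uniform permutation), so P[π(i) > i] = (n − i)/n. Summing: Σ_{i=1}^{158} (n − i)/n = (0 + 1 + … + 157)/158 = 158(158 − 1)/(2·158) = (158 − 1)/2.
Hence E[X] = Σ_{i=1}^{158} (158 − i)/158 = 157/2 ≈ 78.5000.

E[X] = 157/2 = 78.5000.


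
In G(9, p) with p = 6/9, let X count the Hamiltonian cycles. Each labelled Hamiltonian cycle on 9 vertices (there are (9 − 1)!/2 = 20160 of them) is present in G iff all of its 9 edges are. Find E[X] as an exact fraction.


K_9 has (9 − 1)!/2 = 20160 labelled Hamiltonian cycles.
For each such Hamiltonian cycle H, let X_H = 1 if all 9 edges of H are present in G. Then P[X_H = 1] = p^{9} = (2/3)^{9} = 512/19683.
Summing the indicators: E[X] = Σ_H E[X_H] = 20160 · p^{9} = 20160 · 512/19683 = 1146880/2187.
Numerically: E[X] ≈ 524.41.

E[X] = 20160 · (2/3)^{9} = 1146880/2187 ≈ 524.41.


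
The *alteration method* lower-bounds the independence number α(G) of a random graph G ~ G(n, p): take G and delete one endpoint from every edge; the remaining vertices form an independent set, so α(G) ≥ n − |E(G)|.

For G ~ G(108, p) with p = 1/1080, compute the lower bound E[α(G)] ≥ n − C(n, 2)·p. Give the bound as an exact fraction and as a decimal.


E[|E(G)|] = C(108, 2)·p = 5778 · (1/1080) = 107/20.
E[α(G)] ≥ n − E[|E(G)|] = 108 − 107/20 = 2053/20.
Numerically: ≈ 102.650000.
(This is only a lower bound; the true E[α(G)] may be larger.)

E[α(G)] ≥ 2053/20 ≈ 102.650000.


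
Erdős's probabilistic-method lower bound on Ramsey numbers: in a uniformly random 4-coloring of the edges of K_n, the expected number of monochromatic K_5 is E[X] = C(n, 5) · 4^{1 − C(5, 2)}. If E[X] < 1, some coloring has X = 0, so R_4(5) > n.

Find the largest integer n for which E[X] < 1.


We need C(n, 5) · 4^{1 − 10} < 1, i.e. C(n, 5) < 4^{10 − 1} = 262144.
Check values of n near the boundary:
  n = 31: C(31, 5) = 169911; 169911 < 262144? YES
  n = 32: C(32, 5) = 201376; 201376 < 262144? YES
  n = 33: C(33, 5) = 237336; 237336 < 262144? YES
  n = 34: C(34, 5) = 278256; 278256 < 262144? NO
The largest n with C(n, 5) < 262144 is n = 33 (where E[X] = 29667/32768 ≈ 0.9053650). Hence R_4(5) > 33, i.e. R_4(5) ≥ 34.

Largest n = 33; hence R_4(5) > 33.


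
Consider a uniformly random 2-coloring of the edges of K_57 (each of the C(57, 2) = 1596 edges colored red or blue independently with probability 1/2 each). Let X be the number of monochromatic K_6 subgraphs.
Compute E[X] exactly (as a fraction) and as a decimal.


Let X = Σ_S X_S over the C(57, 6) = 36288252 subsets S of size 6, where X_S = 1 if the K_6 on S is monochromatic.
For a fixed S, the K_6 on S has C(6, 2) = 15 edges. P[all 15 edges red] = (1/2)^15, and likewise for blue, so P[monochromatic] = 2·(1/2)^15 = 2^{1 − 15} = 1/16384.
By linearity: E[X] = C(57, 6) · 2^{1 − 15} = 36288252 · 1/16384 = 9072063/4096.
Numerically: E[X] ≈ 2214.859131.

E[X] = C(57,6)·2^(1−C(6,2)) = 9072063/4096 ≈ 2214.859131.


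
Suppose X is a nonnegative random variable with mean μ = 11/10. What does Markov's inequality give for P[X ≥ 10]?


μ = E[X] = 11/10, a = 10.
Markov: P[X ≥ 10] ≤ μ/a = (11/10)/10 = 11/100.
Numerically: ≈ 0.11000.
(Since a = 10 > μ = 1.10000, the bound 11/100 is < 1 and informative.)

P[X ≥ 10] ≤ 11/100 ≈ 0.11000.


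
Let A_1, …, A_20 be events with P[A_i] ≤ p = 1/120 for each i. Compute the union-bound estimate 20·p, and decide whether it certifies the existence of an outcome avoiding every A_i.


Union bound: P[∪_{i=1}^{20} A_i] ≤ Σ_i P[A_i] ≤ 20·p = 20·(1/120) = 1/6.
Numerically: 1/6 ≈ 0.16667.
Is 1/6 < 1? YES.
Since P[∪ A_i] ≤ 1/6 < 1, the complement has P[∩ A_i^c] ≥ 1 − 1/6 = 5/6 > 0, so some outcome avoids every A_i.

20·p = 1/6 ≈ 0.16667; existence CERTIFIED by the union bound.


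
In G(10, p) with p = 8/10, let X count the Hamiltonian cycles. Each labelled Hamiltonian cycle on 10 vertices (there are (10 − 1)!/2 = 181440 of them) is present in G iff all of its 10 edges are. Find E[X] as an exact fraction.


K_10 has (10 − 1)!/2 = 181440 labelled Hamiltonian cycles.
For each such Hamiltonian cycle H, let X_H = 1 if all 10 edges of H are present in G. Then P[X_H = 1] = p^{10} = (4/5)^{10} = 1048576/9765625.
Summing the indicators: E[X] = Σ_H E[X_H] = 181440 · p^{10} = 181440 · 1048576/9765625 = 38050725888/1953125.
Numerically: E[X] ≈ 1.95e+04.

E[X] = 181440 · (4/5)^{10} = 38050725888/1953125 ≈ 1.95e+04.


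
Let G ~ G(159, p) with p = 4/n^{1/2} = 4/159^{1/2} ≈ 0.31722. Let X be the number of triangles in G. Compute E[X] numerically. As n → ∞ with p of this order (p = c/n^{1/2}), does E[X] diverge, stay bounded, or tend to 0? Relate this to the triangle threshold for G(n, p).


Number of potential triangles: C(159, 3) = 657359.
Each occurs with probability p³ ≈ (0.31722)³ ≈ 3.1921573e-02.
By linearity: E[X] = C(159, 3)·p³ ≈ 657359 · 3.1921573e-02 ≈ 20983.93348.
Since α = 1/2 < 1, p = c/n^{1/2} ≫ 1/n is above the triangle threshold p ~ 1/n. Asymptotically E[X] ~ (c³/6)·n^{3(1−α)} = (4³/6)·n^{1.5} → ∞; triangles are abundant w.h.p.

E[X] ≈ 20983.93348; in regime p = Θ(1/n^{1/2}) E[X] diverges (above the triangle threshold p ~ 1/n).


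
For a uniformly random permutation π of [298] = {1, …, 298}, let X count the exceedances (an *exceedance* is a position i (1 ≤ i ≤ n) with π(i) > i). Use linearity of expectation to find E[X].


Write X = Σ_{i=1}^{298} X_i, where X_i = 1_{π(i) > i}.
For each fixed i, π(i) is uniform over {1, …, 298} (marginal of a uniform permutation), so P[π(i) > i] = (n − i)/n. Summing: Σ_{i=1}^{298} (n − i)/n = (0 + 1 + … + 297)/298 = 298(298 − 1)/(2·298) = (298 − 1)/2.
Hence E[X] = Σ_{i=1}^{298} (298 − i)/298 = 297/2 ≈ 148.5000.

E[X] = 297/2 = 148.5000.


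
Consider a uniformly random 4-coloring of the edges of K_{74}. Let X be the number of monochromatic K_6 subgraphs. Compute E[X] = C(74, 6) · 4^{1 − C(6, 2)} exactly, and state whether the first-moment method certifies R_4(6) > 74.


E[X] = C(74, 6) · 4^{1 − 15} = 185250786 · 4^{−14} = 185250786/268435456.
As a reduced fraction: E[X] = 92625393/134217728 ≈ 0.690113.
Is E[X] < 1? YES.
Since E[X] < 1, there exists a 4-coloring of K_{74} with no monochromatic K_6; hence R_4(6) > 74.

E[X] = 92625393/134217728 ≈ 0.690113; E[X] < 1, so R_4(6) > 74.


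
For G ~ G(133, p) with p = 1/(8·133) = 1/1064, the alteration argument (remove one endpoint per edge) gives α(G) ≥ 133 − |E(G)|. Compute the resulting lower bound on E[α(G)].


E[|E(G)|] = C(133, 2)·p = 8778 · (1/1064) = 33/4.
E[α(G)] ≥ n − E[|E(G)|] = 133 − 33/4 = 499/4.
Numerically: ≈ 124.7500.
(This is only a lower bound; the true E[α(G)] may be larger.)

E[α(G)] ≥ 499/4 ≈ 124.7500.


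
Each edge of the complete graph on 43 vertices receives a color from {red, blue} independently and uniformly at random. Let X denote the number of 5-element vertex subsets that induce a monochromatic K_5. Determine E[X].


Let X = Σ_S X_S over the C(43, 5) = 962598 subsets S of size 5, where X_S = 1 if the K_5 on S is monochromatic.
For a fixed S, the K_5 on S has C(5, 2) = 10 edges. P[all 10 edges red] = (1/2)^10, and likewise for blue, so P[monochromatic] = 2·(1/2)^10 = 2^{1 − 10} = 1/512.
By linearity of expectation: E[X] = C(43, 5) · 2^{1 − 10} = 962598 · 1/512 = 481299/256.
Numerically: E[X] ≈ 1880.074219.

E[X] = C(43,5)·2^(1−C(5,2)) = 481299/256 ≈ 1880.074219.


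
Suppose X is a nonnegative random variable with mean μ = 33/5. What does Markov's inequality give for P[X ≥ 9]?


μ = E[X] = 33/5, a = 9.
Markov: P[X ≥ 9] ≤ μ/a = (33/5)/9 = 11/15.
Numerically: ≈ 0.73333.
(Since a = 9 > μ = 6.60000, the bound 11/15 is < 1 and informative.)

P[X ≥ 9] ≤ 11/15 ≈ 0.73333.


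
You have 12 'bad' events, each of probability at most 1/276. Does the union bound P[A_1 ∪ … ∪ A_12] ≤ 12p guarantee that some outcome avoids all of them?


Union bound: P[∪_{i=1}^{12} A_i] ≤ Σ_i P[A_i] ≤ 12·p = 12·(1/276) = 1/23.
Numerically: 1/23 ≈ 0.043.
Is 1/23 < 1? YES.
Since P[∪ A_i] ≤ 1/23 < 1, the complement has P[∩ A_i^c] ≥ 1 − 1/23 = 22/23 > 0, so some outcome avoids every A_i.

12·p = 1/23 ≈ 0.043; existence CERTIFIED by the union bound.


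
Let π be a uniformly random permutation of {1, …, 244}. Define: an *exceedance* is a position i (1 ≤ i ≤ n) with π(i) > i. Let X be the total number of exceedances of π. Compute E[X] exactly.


Write X = Σ_{i=1}^{244} X_i, where X_i = 1_{π(i) > i}.
For each fixed i, π(i) is uniform over {1, …, 244} (marginal of a uniform permutation), so P[π(i) > i] = (n − i)/n. Summing: Σ_{i=1}^{244} (n − i)/n = (0 + 1 + … + 243)/244 = 244(244 − 1)/(2·244) = (244 − 1)/2.
Hence E[X] = Σ_{i=1}^{244} (244 − i)/244 = 243/2 ≈ 121.50000.

E[X] = 243/2 = 121.50000.


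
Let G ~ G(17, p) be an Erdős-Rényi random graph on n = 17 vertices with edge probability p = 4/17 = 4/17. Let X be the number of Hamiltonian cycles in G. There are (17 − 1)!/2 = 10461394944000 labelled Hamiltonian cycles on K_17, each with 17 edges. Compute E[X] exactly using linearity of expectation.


K_17 has (17 − 1)!/2 = 10461394944000 labelled Hamiltonian cycles.
For each such Hamiltonian cycle H, let X_H = 1 if all 17 edges of H are present in G. Then P[X_H = 1] = p^{17} = (4/17)^{17} = 17179869184/827240261886336764177.
By linearity: E[X] = Σ_H E[X_H] = 10461394944000 · p^{17} = 10461394944000 · 17179869184/827240261886336764177 = 179725396620079005696000/827240261886336764177.
Numerically: E[X] ≈ 217.26.

E[X] = 10461394944000 · (4/17)^{17} = 179725396620079005696000/827240261886336764177 ≈ 217.26.


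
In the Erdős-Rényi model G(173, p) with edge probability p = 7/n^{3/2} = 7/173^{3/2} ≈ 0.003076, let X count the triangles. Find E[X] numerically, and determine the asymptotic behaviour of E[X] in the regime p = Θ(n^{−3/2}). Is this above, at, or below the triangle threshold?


Number of potential triangles: C(173, 3) = 848046.
Each occurs with probability p³ ≈ (0.003076)³ ≈ 2.911298e-08.
By linearity: E[X] = C(173, 3)·p³ ≈ 848046 · 2.911298e-08 ≈ 0.0247.
Since α = 3/2 > 1, p = c/n^{3/2} = o(1/n) is below the triangle threshold p ~ 1/n. Asymptotically E[X] ~ (c³/6)·n^{3(1−α)} = (7³/6)·n^{-1.5} → 0, so by Markov's inequality G has no triangles w.h.p.

E[X] ≈ 0.0247; in regime p = Θ(1/n^{3/2}) E[X] tends to 0 (below the triangle threshold p ~ 1/n).


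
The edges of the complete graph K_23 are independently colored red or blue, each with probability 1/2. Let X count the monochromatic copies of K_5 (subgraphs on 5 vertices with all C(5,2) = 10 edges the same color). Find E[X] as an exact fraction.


Let X = Σ_S X_S over the C(23, 5) = 33649 subsets S of size 5, where X_S = 1 if the K_5 on S is monochromatic.
For a fixed S, the K_5 on S has C(5, 2) = 10 edges. P[all 10 edges red] = (1/2)^10, and likewise for blue, so P[monochromatic] = 2·(1/2)^10 = 2^{1 − 10} = 1/512.
By linearity: E[X] = C(23, 5) · 2^{1 − 10} = 33649 · 1/512 = 33649/512.
Numerically: E[X] ≈ 65.721.

E[X] = C(23,5)·2^(1−C(5,2)) = 33649/512 ≈ 65.721.


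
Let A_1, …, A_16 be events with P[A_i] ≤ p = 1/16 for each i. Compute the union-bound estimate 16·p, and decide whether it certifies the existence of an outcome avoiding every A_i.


Union bound: P[∪_{i=1}^{16} A_i] ≤ Σ_i P[A_i] ≤ 16·p = 16·(1/16) = 1.
Numerically: 1 ≈ 1.0000.
Is 1 < 1? NO.
Since the bound 1 is ≥ 1, the union bound is uninformative here; it does NOT by itself certify existence.

16·p = 1 ≈ 1.0000; existence NOT certified by the union bound.


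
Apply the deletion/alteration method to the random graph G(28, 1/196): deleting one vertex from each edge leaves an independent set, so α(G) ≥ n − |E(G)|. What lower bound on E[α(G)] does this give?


E[|E(G)|] = C(28, 2)·p = 378 · (1/196) = 27/14.
E[α(G)] ≥ n − E[|E(G)|] = 28 − 27/14 = 365/14.
Numerically: ≈ 26.071.
(This is only a lower bound; the true E[α(G)] may be larger.)

E[α(G)] ≥ 365/14 ≈ 26.071.


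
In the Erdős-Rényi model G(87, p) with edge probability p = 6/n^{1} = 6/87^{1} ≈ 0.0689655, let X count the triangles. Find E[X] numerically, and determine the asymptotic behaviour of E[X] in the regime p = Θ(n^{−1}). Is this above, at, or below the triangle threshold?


Number of potential triangles: C(87, 3) = 105995.
Each occurs with probability p³ ≈ (0.0689655)³ ≈ 3.28016729e-04.
By linearity: E[X] = C(87, 3)·p³ ≈ 105995 · 3.28016729e-04 ≈ 34.768133.
Here α = 1, so p = 6/n is exactly at the triangle threshold p ~ 1/n. Asymptotically E[X] → c³/6 = 6³/6 = 36 ≈ 36.000000, a bounded constant. In this regime the triangle count is asymptotically Poisson(c³/6).

E[X] ≈ 34.768133; in regime p = Θ(1/n^{1}) E[X] stays bounded (at the triangle threshold p ~ 1/n).


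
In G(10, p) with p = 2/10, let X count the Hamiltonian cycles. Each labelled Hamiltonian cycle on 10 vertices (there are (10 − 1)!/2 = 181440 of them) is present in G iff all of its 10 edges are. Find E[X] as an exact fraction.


K_10 has (10 − 1)!/2 = 181440 labelled Hamiltonian cycles.
For each such Hamiltonian cycle H, let X_H = 1 if all 10 edges of H are present in G. Then P[X_H = 1] = p^{10} = (1/5)^{10} = 1/9765625.
By linearity of expectation: E[X] = Σ_H E[X_H] = 181440 · p^{10} = 181440 · 1/9765625 = 36288/1953125.
Numerically: E[X] ≈ 0.0185795.

E[X] = 181440 · (1/5)^{10} = 36288/1953125 ≈ 0.0185795.


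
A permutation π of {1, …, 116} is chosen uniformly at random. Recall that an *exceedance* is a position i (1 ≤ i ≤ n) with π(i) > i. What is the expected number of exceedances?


Write X = Σ_{i=1}^{116} X_i, where X_i = 1_{π(i) > i}.
For each fixed i, π(i) is uniform over {1, …, 116} (marginal of a uniform permutation), so P[π(i) > i] = (n − i)/n. Summing: Σ_{i=1}^{116} (n − i)/n = (0 + 1 + … + 115)/116 = 116(116 − 1)/(2·116) = (116 − 1)/2.
Hence E[X] = Σ_{i=1}^{116} (116 − i)/116 = 115/2 ≈ 57.500000.

E[X] = 115/2 = 57.500000.


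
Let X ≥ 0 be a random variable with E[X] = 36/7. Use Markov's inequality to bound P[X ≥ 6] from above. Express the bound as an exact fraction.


μ = E[X] = 36/7, a = 6.
Markov: P[X ≥ 6] ≤ μ/a = (36/7)/6 = 6/7.
Numerically: ≈ 0.857143.
(Since a = 6 > μ = 5.142857, the bound 6/7 is < 1 and informative.)

P[X ≥ 6] ≤ 6/7 ≈ 0.857143.


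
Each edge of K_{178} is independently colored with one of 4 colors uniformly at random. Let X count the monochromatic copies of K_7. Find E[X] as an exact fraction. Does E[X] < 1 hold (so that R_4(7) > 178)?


E[X] = C(178, 7) · 4^{1 − 21} = 996867063280 · 4^{−20} = 996867063280/1099511627776.
As a reduced fraction: E[X] = 62304191455/68719476736 ≈ 0.9066.
Is E[X] < 1? YES.
Since E[X] < 1, there exists a 4-coloring of K_{178} with no monochromatic K_7; hence R_4(7) > 178.

E[X] = 62304191455/68719476736 ≈ 0.9066; E[X] < 1, so R_4(7) > 178.


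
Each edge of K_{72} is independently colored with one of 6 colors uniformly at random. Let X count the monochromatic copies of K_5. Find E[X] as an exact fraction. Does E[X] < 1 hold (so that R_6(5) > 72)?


E[X] = C(72, 5) · 6^{1 − 10} = 13991544 · 6^{−9} = 13991544/10077696.
As a reduced fraction: E[X] = 194327/139968 ≈ 1.3883673.
Is E[X] < 1? NO.
Since E[X] ≥ 1, the first-moment bound is inconclusive at n = 72; it does NOT by itself certify R_6(5) > 72.

E[X] = 194327/139968 ≈ 1.3883673; E[X] ≥ 1; first-moment method inconclusive here.


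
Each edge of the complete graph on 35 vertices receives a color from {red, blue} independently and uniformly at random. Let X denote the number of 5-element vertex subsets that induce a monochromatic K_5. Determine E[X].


Let X = Σ_S X_S over the C(35, 5) = 324632 subsets S of size 5, where X_S = 1 if the K_5 on S is monochromatic.
For a fixed S, the K_5 on S has C(5, 2) = 10 edges. P[all 10 edges red] = (1/2)^10, and likewise for blue, so P[monochromatic] = 2·(1/2)^10 = 2^{1 − 10} = 1/512.
Summing: E[X] = C(35, 5) · 2^{1 − 10} = 324632 · 1/512 = 40579/64.
Numerically: E[X] ≈ 634.047.

E[X] = C(35,5)·2^(1−C(5,2)) = 40579/64 ≈ 634.047.


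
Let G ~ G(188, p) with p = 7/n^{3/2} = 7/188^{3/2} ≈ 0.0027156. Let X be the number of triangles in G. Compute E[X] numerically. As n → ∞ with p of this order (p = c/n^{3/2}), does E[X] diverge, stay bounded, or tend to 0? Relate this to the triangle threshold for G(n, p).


Number of potential triangles: C(188, 3) = 1089836.
Each occurs with probability p³ ≈ (0.0027156)³ ≈ 2.0025520e-08.
By linearity: E[X] = C(188, 3)·p³ ≈ 1089836 · 2.0025520e-08 ≈ 0.02182.
Since α = 3/2 > 1, p = c/n^{3/2} = o(1/n) is below the triangle threshold p ~ 1/n. Asymptotically E[X] ~ (c³/6)·n^{3(1−α)} = (7³/6)·n^{-1.5} → 0, so by Markov's inequality G has no triangles w.h.p.

E[X] ≈ 0.02182; in regime p = Θ(1/n^{3/2}) E[X] tends to 0 (below the triangle threshold p ~ 1/n).


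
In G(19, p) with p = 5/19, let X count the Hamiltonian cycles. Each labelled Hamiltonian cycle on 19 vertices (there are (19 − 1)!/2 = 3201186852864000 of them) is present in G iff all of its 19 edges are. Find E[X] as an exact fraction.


K_19 has (19 − 1)!/2 = 3201186852864000 labelled Hamiltonian cycles.
For each such Hamiltonian cycle H, let X_H = 1 if all 19 edges of H are present in G. Then P[X_H = 1] = p^{19} = (5/19)^{19} = 19073486328125/1978419655660313589123979.
By linearity: E[X] = Σ_H E[X_H] = 3201186852864000 · p^{19} = 3201186852864000 · 19073486328125/1978419655660313589123979 = 61057793671875000000000000000/1978419655660313589123979.
Numerically: E[X] ≈ 3.09e+04.

E[X] = 3201186852864000 · (5/19)^{19} = 61057793671875000000000000000/1978419655660313589123979 ≈ 3.09e+04.


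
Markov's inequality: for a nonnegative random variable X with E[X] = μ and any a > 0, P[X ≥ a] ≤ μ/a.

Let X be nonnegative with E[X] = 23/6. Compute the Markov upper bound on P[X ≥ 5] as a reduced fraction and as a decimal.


μ = E[X] = 23/6, a = 5.
Markov: P[X ≥ 5] ≤ μ/a = (23/6)/5 = 23/30.
Numerically: ≈ 0.7667.
(Since a = 5 > μ = 3.8333, the bound 23/30 is < 1 and informative.)

P[X ≥ 5] ≤ 23/30 ≈ 0.7667.


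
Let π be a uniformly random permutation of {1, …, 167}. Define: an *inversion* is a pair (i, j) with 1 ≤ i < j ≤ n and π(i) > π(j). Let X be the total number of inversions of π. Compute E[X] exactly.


Write X = Σ X_I over the C(167, 2) = 13861 pairs i < j, with X_I the indicator of one inversion.
There are 13861 indicators.
For each fixed pair i < j, the values π(i) and π(j) are two distinct elements of {1, …, 167} in uniformly random order; by symmetry P[π(i) > π(j)] = 1/2.
By linearity: E[X] = 13861 · (1/2) = C(167, 2) · (1/2) = 13861/2 = 13861/2 ≈ 6930.500000.

E[X] = 13861/2 = 6930.500000.


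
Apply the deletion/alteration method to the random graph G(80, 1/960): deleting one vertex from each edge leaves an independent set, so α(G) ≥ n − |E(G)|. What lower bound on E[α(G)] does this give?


E[|E(G)|] = C(80, 2)·p = 3160 · (1/960) = 79/24.
E[α(G)] ≥ n − E[|E(G)|] = 80 − 79/24 = 1841/24.
Numerically: ≈ 76.708333.
(This is only a lower bound; the true E[α(G)] may be larger.)

E[α(G)] ≥ 1841/24 ≈ 76.708333.


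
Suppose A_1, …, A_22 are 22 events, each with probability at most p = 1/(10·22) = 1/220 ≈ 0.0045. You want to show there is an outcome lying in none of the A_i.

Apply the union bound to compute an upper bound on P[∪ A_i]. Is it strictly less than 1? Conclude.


Union bound: P[∪_{i=1}^{22} A_i] ≤ Σ_i P[A_i] ≤ 22·p = 22·(1/220) = 1/10.
Numerically: 1/10 ≈ 0.1000.
Is 1/10 < 1? YES.
Since P[∪ A_i] ≤ 1/10 < 1, the complement has P[∩ A_i^c] ≥ 1 − 1/10 = 9/10 > 0, so some outcome avoids every A_i.

22·p = 1/10 ≈ 0.1000; existence CERTIFIED by the union bound.


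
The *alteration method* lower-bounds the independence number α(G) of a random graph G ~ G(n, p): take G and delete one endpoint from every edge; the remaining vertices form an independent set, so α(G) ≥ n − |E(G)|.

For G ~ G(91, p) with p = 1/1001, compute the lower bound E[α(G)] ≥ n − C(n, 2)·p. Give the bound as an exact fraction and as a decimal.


E[|E(G)|] = C(91, 2)·p = 4095 · (1/1001) = 45/11.
E[α(G)] ≥ n − E[|E(G)|] = 91 − 45/11 = 956/11.
Numerically: ≈ 86.909091.
(This is only a lower bound; the true E[α(G)] may be larger.)

E[α(G)] ≥ 956/11 ≈ 86.909091.


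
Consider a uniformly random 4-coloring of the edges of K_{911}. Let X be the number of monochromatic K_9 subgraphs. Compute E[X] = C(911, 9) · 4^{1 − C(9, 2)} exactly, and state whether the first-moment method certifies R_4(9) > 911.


E[X] = C(911, 9) · 4^{1 − 36} = 1144686900492291197405 · 4^{−35} = 1144686900492291197405/1180591620717411303424.
As a reduced fraction: E[X] = 1144686900492291197405/1180591620717411303424 ≈ 0.9696.
Is E[X] < 1? YES.
Since E[X] < 1, there exists a 4-coloring of K_{911} with no monochromatic K_9; hence R_4(9) > 911.

E[X] = 1144686900492291197405/1180591620717411303424 ≈ 0.9696; E[X] < 1, so R_4(9) > 911.


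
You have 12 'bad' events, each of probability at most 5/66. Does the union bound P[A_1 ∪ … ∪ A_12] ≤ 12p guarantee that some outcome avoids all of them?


Union bound: P[∪_{i=1}^{12} A_i] ≤ Σ_i P[A_i] ≤ 12·p = 12·(5/66) = 10/11.
Numerically: 10/11 ≈ 0.90909.
Is 10/11 < 1? YES.
Since P[∪ A_i] ≤ 10/11 < 1, the complement has P[∩ A_i^c] ≥ 1 − 10/11 = 1/11 > 0, so some outcome avoids every A_i.

12·p = 10/11 ≈ 0.90909; existence CERTIFIED by the union bound.


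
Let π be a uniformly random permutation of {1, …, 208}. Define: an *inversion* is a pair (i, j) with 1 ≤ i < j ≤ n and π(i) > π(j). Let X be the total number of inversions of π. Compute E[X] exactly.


Write X = Σ X_I over the C(208, 2) = 21528 pairs i < j, with X_I the indicator of one inversion.
There are 21528 indicators.
For each fixed pair i < j, the values π(i) and π(j) are two distinct elements of {1, …, 208} in uniformly random order; by symmetry P[π(i) > π(j)] = 1/2.
By linearity: E[X] = 21528 · (1/2) = C(208, 2) · (1/2) = 21528/2 = 10764 ≈ 10764.0000.

E[X] = 10764 = 10764.0000.


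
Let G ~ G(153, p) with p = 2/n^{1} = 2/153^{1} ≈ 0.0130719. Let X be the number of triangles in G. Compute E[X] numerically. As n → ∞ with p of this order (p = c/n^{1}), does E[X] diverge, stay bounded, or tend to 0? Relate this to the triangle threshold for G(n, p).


Number of potential triangles: C(153, 3) = 585276.
Each occurs with probability p³ ≈ (0.0130719)³ ≈ 2.23365294e-06.
By linearity: E[X] = C(153, 3)·p³ ≈ 585276 · 2.23365294e-06 ≈ 1.307303.
Here α = 1, so p = 2/n is exactly at the triangle threshold p ~ 1/n. Asymptotically E[X] → c³/6 = 2³/6 = 4/3 ≈ 1.333333, a bounded constant. In this regime the triangle count is asymptotically Poisson(c³/6).

E[X] ≈ 1.307303; in regime p = Θ(1/n^{1}) E[X] stays bounded (at the triangle threshold p ~ 1/n).


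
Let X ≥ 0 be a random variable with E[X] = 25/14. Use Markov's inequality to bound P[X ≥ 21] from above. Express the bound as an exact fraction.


μ = E[X] = 25/14, a = 21.
Markov: P[X ≥ 21] ≤ μ/a = (25/14)/21 = 25/294.
Numerically: ≈ 0.085.
(Since a = 21 > μ = 1.786, the bound 25/294 is < 1 and informative.)

P[X ≥ 21] ≤ 25/294 ≈ 0.085.


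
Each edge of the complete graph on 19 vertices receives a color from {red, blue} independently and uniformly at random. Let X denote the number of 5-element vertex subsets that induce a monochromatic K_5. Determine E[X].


Let X = Σ_S X_S over the C(19, 5) = 11628 subsets S of size 5, where X_S = 1 if the K_5 on S is monochromatic.
For a fixed S, the K_5 on S has C(5, 2) = 10 edges. P[all 10 edges red] = (1/2)^10, and likewise for blue, so P[monochromatic] = 2·(1/2)^10 = 2^{1 − 10} = 1/512.
Summing: E[X] = C(19, 5) · 2^{1 − 10} = 11628 · 1/512 = 2907/128.
Numerically: E[X] ≈ 22.7109.

E[X] = C(19,5)·2^(1−C(5,2)) = 2907/128 ≈ 22.7109.


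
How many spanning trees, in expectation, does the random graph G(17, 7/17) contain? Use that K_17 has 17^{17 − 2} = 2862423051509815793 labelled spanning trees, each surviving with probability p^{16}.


K_17 has 17^{17 − 2} = 2862423051509815793 labelled spanning trees.
For each such spanning tree H, let X_H = 1 if all 16 edges of H are present in G. Then P[X_H = 1] = p^{16} = (7/17)^{16} = 33232930569601/48661191875666868481.
By linearity of expectation: E[X] = Σ_H E[X_H] = 2862423051509815793 · p^{16} = 2862423051509815793 · 33232930569601/48661191875666868481 = 33232930569601/17.
Numerically: E[X] ≈ 1.9549e+12.

E[X] = 2862423051509815793 · (7/17)^{16} = 33232930569601/17 ≈ 1.9549e+12.


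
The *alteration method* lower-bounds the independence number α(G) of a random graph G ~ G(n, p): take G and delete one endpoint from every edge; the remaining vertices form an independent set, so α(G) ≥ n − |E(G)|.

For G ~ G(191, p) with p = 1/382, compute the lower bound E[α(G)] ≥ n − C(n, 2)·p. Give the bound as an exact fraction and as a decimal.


E[|E(G)|] = C(191, 2)·p = 18145 · (1/382) = 95/2.
E[α(G)] ≥ n − E[|E(G)|] = 191 − 95/2 = 287/2.
Numerically: ≈ 143.500000.
(This is only a lower bound; the true E[α(G)] may be larger.)

E[α(G)] ≥ 287/2 ≈ 143.500000.


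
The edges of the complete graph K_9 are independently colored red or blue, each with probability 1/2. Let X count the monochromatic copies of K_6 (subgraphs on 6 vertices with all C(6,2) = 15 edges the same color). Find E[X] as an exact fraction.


Let X = Σ_S X_S over the C(9, 6) = 84 subsets S of size 6, where X_S = 1 if the K_6 on S is monochromatic.
For a fixed S, the K_6 on S has C(6, 2) = 15 edges. P[all 15 edges red] = (1/2)^15, and likewise for blue, so P[monochromatic] = 2·(1/2)^15 = 2^{1 − 15} = 1/16384.
Summing: E[X] = C(9, 6) · 2^{1 − 15} = 84 · 1/16384 = 21/4096.
Numerically: E[X] ≈ 0.005.

E[X] = C(9,6)·2^(1−C(6,2)) = 21/4096 ≈ 0.005.


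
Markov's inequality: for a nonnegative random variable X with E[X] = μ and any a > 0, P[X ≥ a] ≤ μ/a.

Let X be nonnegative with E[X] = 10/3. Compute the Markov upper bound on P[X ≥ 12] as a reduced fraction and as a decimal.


μ = E[X] = 10/3, a = 12.
Markov: P[X ≥ 12] ≤ μ/a = (10/3)/12 = 5/18.
Numerically: ≈ 0.27778.
(Since a = 12 > μ = 3.33333, the bound 5/18 is < 1 and informative.)

P[X ≥ 12] ≤ 5/18 ≈ 0.27778.


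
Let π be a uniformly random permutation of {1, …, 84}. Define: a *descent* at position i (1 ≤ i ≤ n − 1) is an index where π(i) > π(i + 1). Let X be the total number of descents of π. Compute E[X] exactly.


Write X = Σ X_I over i = 1, …, 83, with X_I the indicator of one descent.
There are 83 indicators.
For each fixed i, the pair (π(i), π(i+1)) is a uniformly random ordered pair of distinct values from {1, …, 84}; by symmetry P[π(i) > π(i+1)] = 1/2.
By linearity: E[X] = 83 · (1/2) = (84 − 1) · (1/2) = 83/2 ≈ 41.500.

E[X] = 83/2 = 41.500.


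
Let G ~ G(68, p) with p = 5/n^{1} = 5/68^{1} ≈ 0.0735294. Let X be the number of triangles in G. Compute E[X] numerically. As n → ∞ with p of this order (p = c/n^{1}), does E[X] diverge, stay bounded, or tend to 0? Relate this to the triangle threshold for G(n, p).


Number of potential triangles: C(68, 3) = 50116.
Each occurs with probability p³ ≈ (0.0735294)³ ≈ 3.97542235e-04.
By linearity: E[X] = C(68, 3)·p³ ≈ 50116 · 3.97542235e-04 ≈ 19.923227.
Here α = 1, so p = 5/n is exactly at the triangle threshold p ~ 1/n. Asymptotically E[X] → c³/6 = 5³/6 = 125/6 ≈ 20.833333, a bounded constant. In this regime the triangle count is asymptotically Poisson(c³/6).

E[X] ≈ 19.923227; in regime p = Θ(1/n^{1}) E[X] stays bounded (at the triangle threshold p ~ 1/n).


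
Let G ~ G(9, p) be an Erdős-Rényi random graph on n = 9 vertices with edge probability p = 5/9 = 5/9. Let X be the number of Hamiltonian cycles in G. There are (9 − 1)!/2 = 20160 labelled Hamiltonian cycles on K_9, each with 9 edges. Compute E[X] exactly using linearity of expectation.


K_9 has (9 − 1)!/2 = 20160 labelled Hamiltonian cycles.
For each such Hamiltonian cycle H, let X_H = 1 if all 9 edges of H are present in G. Then P[X_H = 1] = p^{9} = (5/9)^{9} = 1953125/387420489.
By linearity: E[X] = Σ_H E[X_H] = 20160 · p^{9} = 20160 · 1953125/387420489 = 4375000000/43046721.
Numerically: E[X] ≈ 101.6.

E[X] = 20160 · (5/9)^{9} = 4375000000/43046721 ≈ 101.6.


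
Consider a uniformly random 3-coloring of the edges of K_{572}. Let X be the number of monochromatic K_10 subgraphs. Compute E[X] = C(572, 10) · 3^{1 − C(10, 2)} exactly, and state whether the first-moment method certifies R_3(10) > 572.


E[X] = C(572, 10) · 3^{1 − 45} = 954640815642161682606 · 3^{−44} = 954640815642161682606/984770902183611232881.
As a reduced fraction: E[X] = 106071201738017964734/109418989131512359209 ≈ 0.9694040.
Is E[X] < 1? YES.
Since E[X] < 1, there exists a 3-coloring of K_{572} with no monochromatic K_10; hence R_3(10) > 572.

E[X] = 106071201738017964734/109418989131512359209 ≈ 0.9694040; E[X] < 1, so R_3(10) > 572.


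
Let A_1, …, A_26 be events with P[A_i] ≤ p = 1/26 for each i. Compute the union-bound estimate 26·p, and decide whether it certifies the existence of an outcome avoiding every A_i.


Union bound: P[∪_{i=1}^{26} A_i] ≤ Σ_i P[A_i] ≤ 26·p = 26·(1/26) = 1.
Numerically: 1 ≈ 1.0000000.
Is 1 < 1? NO.
Since the bound 1 is ≥ 1, the union bound is uninformative here; it does NOT by itself certify existence.

26·p = 1 ≈ 1.0000000; existence NOT certified by the union bound.


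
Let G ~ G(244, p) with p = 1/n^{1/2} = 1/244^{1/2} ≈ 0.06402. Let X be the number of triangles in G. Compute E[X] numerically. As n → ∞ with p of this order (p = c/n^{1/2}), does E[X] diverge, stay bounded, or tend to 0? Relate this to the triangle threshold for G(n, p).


Number of potential triangles: C(244, 3) = 2391444.
Each occurs with probability p³ ≈ (0.06402)³ ≈ 2.623707e-04.
By linearity: E[X] = C(244, 3)·p³ ≈ 2391444 · 2.623707e-04 ≈ 627.4447.
Since α = 1/2 < 1, p = c/n^{1/2} ≫ 1/n is above the triangle threshold p ~ 1/n. Asymptotically E[X] ~ (c³/6)·n^{3(1−α)} = (1³/6)·n^{1.5} → ∞; triangles are abundant w.h.p.

E[X] ≈ 627.4447; in regime p = Θ(1/n^{1/2}) E[X] diverges (above the triangle threshold p ~ 1/n).


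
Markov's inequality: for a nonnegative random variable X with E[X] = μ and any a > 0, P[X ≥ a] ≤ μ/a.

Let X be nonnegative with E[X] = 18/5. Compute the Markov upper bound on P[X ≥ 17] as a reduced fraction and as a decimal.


μ = E[X] = 18/5, a = 17.
Markov: P[X ≥ 17] ≤ μ/a = (18/5)/17 = 18/85.
Numerically: ≈ 0.212.
(Since a = 17 > μ = 3.600, the bound 18/85 is < 1 and informative.)

P[X ≥ 17] ≤ 18/85 ≈ 0.212.


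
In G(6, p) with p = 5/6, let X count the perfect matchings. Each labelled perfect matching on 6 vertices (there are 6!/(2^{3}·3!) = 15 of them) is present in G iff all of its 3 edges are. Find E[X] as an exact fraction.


K_6 has 6!/(2^{3}·3!) = 15 labelled perfect matchings.
For each such perfect matching H, let X_H = 1 if all 3 edges of H are present in G. Then P[X_H = 1] = p^{3} = (5/6)^{3} = 125/216.
By linearity: E[X] = Σ_H E[X_H] = 15 · p^{3} = 15 · 125/216 = 625/72.
Numerically: E[X] ≈ 8.68056.

E[X] = 15 · (5/6)^{3} = 625/72 ≈ 8.68056.


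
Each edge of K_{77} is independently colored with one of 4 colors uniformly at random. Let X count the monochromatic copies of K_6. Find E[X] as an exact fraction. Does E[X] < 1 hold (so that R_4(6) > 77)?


E[X] = C(77, 6) · 4^{1 − 15} = 237093780 · 4^{−14} = 237093780/268435456.
As a reduced fraction: E[X] = 59273445/67108864 ≈ 0.8832.
Is E[X] < 1? YES.
Since E[X] < 1, there exists a 4-coloring of K_{77} with no monochromatic K_6; hence R_4(6) > 77.

E[X] = 59273445/67108864 ≈ 0.8832; E[X] < 1, so R_4(6) > 77.


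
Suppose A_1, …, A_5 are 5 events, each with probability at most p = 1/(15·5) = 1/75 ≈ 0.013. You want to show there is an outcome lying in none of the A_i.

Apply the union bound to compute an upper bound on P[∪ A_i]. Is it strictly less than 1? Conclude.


Union bound: P[∪_{i=1}^{5} A_i] ≤ Σ_i P[A_i] ≤ 5·p = 5·(1/75) = 1/15.
Numerically: 1/15 ≈ 0.067.
Is 1/15 < 1? YES.
Since P[∪ A_i] ≤ 1/15 < 1, the complement has P[∩ A_i^c] ≥ 1 − 1/15 = 14/15 > 0, so some outcome avoids every A_i.

5·p = 1/15 ≈ 0.067; existence CERTIFIED by the union bound.


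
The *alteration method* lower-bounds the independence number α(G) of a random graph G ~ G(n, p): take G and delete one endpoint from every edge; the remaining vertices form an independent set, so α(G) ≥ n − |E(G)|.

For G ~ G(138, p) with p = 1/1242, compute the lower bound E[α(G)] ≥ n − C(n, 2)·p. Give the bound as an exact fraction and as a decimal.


E[|E(G)|] = C(138, 2)·p = 9453 · (1/1242) = 137/18.
E[α(G)] ≥ n − E[|E(G)|] = 138 − 137/18 = 2347/18.
Numerically: ≈ 130.389.
(This is only a lower bound; the true E[α(G)] may be larger.)

E[α(G)] ≥ 2347/18 ≈ 130.389.


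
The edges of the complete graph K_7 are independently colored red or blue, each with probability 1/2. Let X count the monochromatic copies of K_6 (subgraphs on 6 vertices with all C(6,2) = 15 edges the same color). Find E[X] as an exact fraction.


Let X = Σ_S X_S over the C(7, 6) = 7 subsets S of size 6, where X_S = 1 if the K_6 on S is monochromatic.
For a fixed S, the K_6 on S has C(6, 2) = 15 edges. P[all 15 edges red] = (1/2)^15, and likewise for blue, so P[monochromatic] = 2·(1/2)^15 = 2^{1 − 15} = 1/16384.
By linearity of expectation: E[X] = C(7, 6) · 2^{1 − 15} = 7 · 1/16384 = 7/16384.
Numerically: E[X] ≈ 0.0004.

E[X] = C(7,6)·2^(1−C(6,2)) = 7/16384 ≈ 0.0004.


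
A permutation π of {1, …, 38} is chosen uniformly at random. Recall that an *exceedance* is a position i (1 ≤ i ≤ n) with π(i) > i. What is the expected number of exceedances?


Write X = Σ_{i=1}^{38} X_i, where X_i = 1_{π(i) > i}.
For each fixed i, π(i) is uniform over {1, …, 38} (marginal of a uniform permutation), so P[π(i) > i] = (n − i)/n. Summing: Σ_{i=1}^{38} (n − i)/n = (0 + 1 + … + 37)/38 = 38(38 − 1)/(2·38) = (38 − 1)/2.
Hence E[X] = Σ_{i=1}^{38} (38 − i)/38 = 37/2 ≈ 18.500.

E[X] = 37/2 = 18.500.


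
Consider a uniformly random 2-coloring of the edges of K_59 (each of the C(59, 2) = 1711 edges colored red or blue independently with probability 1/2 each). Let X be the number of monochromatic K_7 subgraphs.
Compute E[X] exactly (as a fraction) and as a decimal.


Let X = Σ_S X_S over the C(59, 7) = 341149446 subsets S of size 7, where X_S = 1 if the K_7 on S is monochromatic.
For a fixed S, the K_7 on S has C(7, 2) = 21 edges. P[all 21 edges red] = (1/2)^21, and likewise for blue, so P[monochromatic] = 2·(1/2)^21 = 2^{1 − 21} = 1/1048576.
By linearity of expectation: E[X] = C(59, 7) · 2^{1 − 21} = 341149446 · 1/1048576 = 170574723/524288.
Numerically: E[X] ≈ 325.34546.

E[X] = C(59,7)·2^(1−C(7,2)) = 170574723/524288 ≈ 325.34546.


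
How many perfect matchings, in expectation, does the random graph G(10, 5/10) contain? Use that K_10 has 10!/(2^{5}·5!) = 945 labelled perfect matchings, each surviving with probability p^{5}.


K_10 has 10!/(2^{5}·5!) = 945 labelled perfect matchings.
For each such perfect matching H, let X_H = 1 if all 5 edges of H are present in G. Then P[X_H = 1] = p^{5} = (1/2)^{5} = 1/32.
By linearity: E[X] = Σ_H E[X_H] = 945 · p^{5} = 945 · 1/32 = 945/32.
Numerically: E[X] ≈ 29.5.

E[X] = 945 · (1/2)^{5} = 945/32 ≈ 29.5.
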